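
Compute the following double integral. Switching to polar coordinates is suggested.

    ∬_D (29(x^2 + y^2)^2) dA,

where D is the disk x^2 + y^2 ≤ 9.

The region D is 0 ≤ r ≤ 3, 0 ≤ θ ≤ 2π in polar coordinates, where x = r cos(θ), y = r sin(θ), and dA = r dr dθ.

Under the substitution, the integrand becomes 29r^4, so

    ∬_D (29(x^2 + y^2)^2) dA = ∫_{0}^{2π} ∫_{0}^{3} (29r^4) · r dr dθ.

Inner integral (in r): ∫_{0}^{3} (29r^4) · r dr = 7047/2.

Outer integral (in θ): ∫_{0}^{2π} (7047/2) dθ = 7047π.

Therefore ∬_D (29(x^2 + y^2)^2) dA = 7047π.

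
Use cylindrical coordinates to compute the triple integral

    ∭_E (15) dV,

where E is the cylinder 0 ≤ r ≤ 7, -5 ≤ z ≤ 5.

In cylindrical coordinates, x = r cos(θ), y = r sin(θ), z = z, and dV = r dr dθ dz.

The integrand becomes 15, so

    ∭_E (15) dV = ∫_{0}^{2π} ∫_{0}^{7} ∫_{-5}^{5} (15) · r dz dr dθ.

Inner (z): 150r.
Middle (r from 0 to 7): 3675.
Outer (θ): 7350π.

Therefore the triple integral equals 7350π.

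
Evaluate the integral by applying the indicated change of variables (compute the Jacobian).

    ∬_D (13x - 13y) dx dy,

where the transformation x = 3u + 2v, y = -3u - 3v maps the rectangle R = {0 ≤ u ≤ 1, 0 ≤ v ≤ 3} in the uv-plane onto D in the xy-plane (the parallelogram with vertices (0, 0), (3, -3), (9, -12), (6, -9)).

Compute the Jacobian determinant of (x, y) with respect to (u, v):

    ∂(x,y)/∂(u,v) = | 3  2 | = (3)(-3) - (2)(-3) = -3.
                   | -3  -3 |

Its absolute value is |J| = 3 (the area scaling factor).

Substituting x = 3u + 2v, y = -3u - 3v into the integrand,

    13x - 13y → 78u + 65v,

so the integral becomes

    ∬_R (78u + 65v) · |J| du dv = ∫_0^1 ∫_0^3 (234u + 195v) dv du.

Inner (v): 702u + 1755/2.
Outer (u): 2457/2.

Therefore ∬_D (13x - 13y) dx dy = 2457/2.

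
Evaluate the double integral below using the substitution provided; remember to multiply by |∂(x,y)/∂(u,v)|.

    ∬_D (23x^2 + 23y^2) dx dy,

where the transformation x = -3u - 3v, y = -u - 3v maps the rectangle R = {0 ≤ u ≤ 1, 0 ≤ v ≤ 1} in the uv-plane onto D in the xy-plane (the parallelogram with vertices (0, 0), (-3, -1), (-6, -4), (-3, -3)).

Compute the Jacobian determinant of (x, y) with respect to (u, v):

    ∂(x,y)/∂(u,v) = | -3  -3 | = (-3)(-3) - (-3)(-1) = 6.
                   | -1  -3 |

Its absolute value is |J| = 6 (the area scaling factor).

Substituting x = -3u - 3v, y = -u - 3v into the integrand,

    23x^2 + 23y^2 → 230u^2 + 552u v + 414v^2,

so the integral becomes

    ∬_R (230u^2 + 552u v + 414v^2) · |J| du dv = ∫_0^1 ∫_0^1 (1380u^2 + 3312u v + 2484v^2) dv du.

Inner (v): 1380u^2 + 1656u + 828.
Outer (u): 2116.

Therefore ∬_D (23x^2 + 23y^2) dx dy = 2116.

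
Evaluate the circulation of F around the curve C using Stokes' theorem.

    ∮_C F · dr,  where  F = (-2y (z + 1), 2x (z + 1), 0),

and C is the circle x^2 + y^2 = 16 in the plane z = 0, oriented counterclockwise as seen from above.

Let S be the flat disk x^2 + y^2 ≤ 16 in the plane z = 0, with upward unit normal n̂ = ẑ. By Stokes' theorem,

    ∮_C F · dr = ∬_S (∇ × F) · n̂ dS = ∬_D (curl F)_z dA,

where D is the disk x^2 + y^2 ≤ 16.

Compute the curl of F = (-2y (z + 1), 2x (z + 1), 0):
    (∇ × F)_x = ∂F_z/∂y - ∂F_y/∂z = -2x,
    (∇ × F)_y = ∂F_x/∂z - ∂F_z/∂x = -2y,
    (∇ × F)_z = ∂F_y/∂x - ∂F_x/∂y = 4z + 4.

On z = 0, (curl F)_z = 4.

Convert to polar (x = r cos θ, y = r sin θ, dA = r dr dθ); the integrand becomes 4, so

    ∬_D (curl F)_z dA = ∫_0^{2π} ∫_0^{4} (4) · r dr dθ.

Inner (r from 0 to 4): 32.
Outer (θ from 0 to 2π): 64π.

Therefore ∮_C F · dr = 64π.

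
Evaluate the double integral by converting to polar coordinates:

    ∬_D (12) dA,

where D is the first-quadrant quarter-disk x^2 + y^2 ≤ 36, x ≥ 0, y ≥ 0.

The region D is 0 ≤ r ≤ 6, 0 ≤ θ ≤ π/2 in polar coordinates, where x = r cos(θ), y = r sin(θ), and dA = r dr dθ.

Under the substitution, the integrand becomes 12, so

    ∬_D (12) dA = ∫_{0}^{π/2} ∫_{0}^{6} (12) · r dr dθ.

Inner integral (in r): ∫_{0}^{6} (12) · r dr = 216.

Outer integral (in θ): ∫_{0}^{π/2} (216) dθ = 108π.

Therefore ∬_D (12) dA = 108π.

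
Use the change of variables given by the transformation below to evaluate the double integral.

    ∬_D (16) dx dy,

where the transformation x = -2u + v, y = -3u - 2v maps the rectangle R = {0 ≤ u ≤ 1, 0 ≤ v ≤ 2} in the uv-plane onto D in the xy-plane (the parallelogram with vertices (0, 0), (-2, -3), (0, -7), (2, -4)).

Compute the Jacobian determinant of (x, y) with respect to (u, v):

    ∂(x,y)/∂(u,v) = | -2  1 | = (-2)(-2) - (1)(-3) = 7.
                   | -3  -2 |

Its absolute value is |J| = 7 (the area scaling factor).

Substituting x = -2u + v, y = -3u - 2v into the integrand,

    16 → 16,

so the integral becomes

    ∬_R (16) · |J| du dv = ∫_0^1 ∫_0^2 (112) dv du.

Inner (v): 224.
Outer (u): 224.

Therefore ∬_D (16) dx dy = 224.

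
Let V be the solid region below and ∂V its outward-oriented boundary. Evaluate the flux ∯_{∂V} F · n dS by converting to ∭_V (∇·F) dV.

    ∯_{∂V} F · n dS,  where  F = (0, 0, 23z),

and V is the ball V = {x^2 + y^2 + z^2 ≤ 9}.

By the divergence theorem,

    ∯_{∂V} F · n dS = ∭_V (∇ · F) dV.

Compute the divergence:
    ∇ · F = ∂F_x/∂x + ∂F_y/∂y + ∂F_z/∂z = 0 + 0 + 23 = 23.

In spherical coordinates, x = ρ sin(φ) cos(θ), y = ρ sin(φ) sin(θ), z = ρ cos(φ), dV = ρ^2 sin(φ) dρ dφ dθ, with 0 ≤ ρ ≤ 3, 0 ≤ φ ≤ π, 0 ≤ θ ≤ 2π.

The integrand, after substitution and multiplying by the volume element, becomes (23) · ρ^2 sin(φ), so

    ∭_V (∇·F) dV = ∫_0^{2π} ∫_0^{π} ∫_0^{3} (23) · ρ^2 sin(φ) dρ dφ dθ.

Inner (ρ from 0 to 3): 207sin(φ).
Middle (φ from 0 to π): 414.
Outer (θ from 0 to 2π): 828π.

Therefore ∯_{∂V} F · n dS = 828π.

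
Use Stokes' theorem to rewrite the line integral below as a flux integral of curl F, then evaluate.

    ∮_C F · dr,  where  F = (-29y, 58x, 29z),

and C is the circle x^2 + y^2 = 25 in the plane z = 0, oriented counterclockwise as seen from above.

Let S be the flat disk x^2 + y^2 ≤ 25 in the plane z = 0, with upward unit normal n̂ = ẑ. By Stokes' theorem,

    ∮_C F · dr = ∬_S (∇ × F) · n̂ dS = ∬_D (curl F)_z dA,

where D is the disk x^2 + y^2 ≤ 25.

Compute the curl of F = (-29y, 58x, 29z):
    (∇ × F)_x = ∂F_z/∂y - ∂F_y/∂z = 0,
    (∇ × F)_y = ∂F_x/∂z - ∂F_z/∂x = 0,
    (∇ × F)_z = ∂F_y/∂x - ∂F_x/∂y = 87.

On z = 0, (curl F)_z = 87.

Convert to polar (x = r cos θ, y = r sin θ, dA = r dr dθ); the integrand becomes 87, so

    ∬_D (curl F)_z dA = ∫_0^{2π} ∫_0^{5} (87) · r dr dθ.

Inner (r from 0 to 5): 2175/2.
Outer (θ from 0 to 2π): 2175π.

Therefore ∮_C F · dr = 2175π.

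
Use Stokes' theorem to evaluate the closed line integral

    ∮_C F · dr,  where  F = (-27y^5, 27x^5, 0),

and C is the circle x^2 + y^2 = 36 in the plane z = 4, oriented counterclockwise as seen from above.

Let S be the flat disk x^2 + y^2 ≤ 36 in the plane z = 4, with upward unit normal n̂ = ẑ. By Stokes' theorem,

    ∮_C F · dr = ∬_S (∇ × F) · n̂ dS = ∬_D (curl F)_z dA,

where D is the disk x^2 + y^2 ≤ 36.

Compute the curl of F = (-27y^5, 27x^5, 0):
    (∇ × F)_x = ∂F_z/∂y - ∂F_y/∂z = 0,
    (∇ × F)_y = ∂F_x/∂z - ∂F_z/∂x = 0,
    (∇ × F)_z = ∂F_y/∂x - ∂F_x/∂y = 135x^4 + 135y^4.

On z = 4, (curl F)_z = 135x^4 + 135y^4.

Convert to polar (x = r cos θ, y = r sin θ, dA = r dr dθ); the integrand becomes 135r^4(sin(θ)^4 + cos(θ)^4), so

    ∬_D (curl F)_z dA = ∫_0^{2π} ∫_0^{6} (135r^4(sin(θ)^4 + cos(θ)^4)) · r dr dθ.

Inner (r from 0 to 6): 1049760sin(θ)^4 + 1049760cos(θ)^4.
Outer (θ from 0 to 2π): 1574640π.

Therefore ∮_C F · dr = 1574640π.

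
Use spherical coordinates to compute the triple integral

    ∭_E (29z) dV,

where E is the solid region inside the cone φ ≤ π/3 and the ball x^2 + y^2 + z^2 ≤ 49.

In spherical coordinates, x = ρ sin(φ) cos(θ), y = ρ sin(φ) sin(θ), z = ρ cos(φ), and dV = ρ^2 sin(φ) dρ dφ dθ.

The integrand becomes 29ρ cos(φ), so

    ∭_E (29z) dV = ∫_{0}^{2π} ∫_{0}^{π/3} ∫_{0}^{7} (29ρ cos(φ)) · ρ^2 sin(φ) dρ dφ dθ.

Inner (ρ): 69629sin(2φ)/8.
Middle (φ): 208887/32.
Outer (θ): 208887π/16.

Therefore the triple integral equals 208887π/16.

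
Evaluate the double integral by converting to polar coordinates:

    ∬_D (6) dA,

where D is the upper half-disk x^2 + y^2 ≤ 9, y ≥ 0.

The region D is 0 ≤ r ≤ 3, 0 ≤ θ ≤ π in polar coordinates, where x = r cos(θ), y = r sin(θ), and dA = r dr dθ.

Under the substitution, the integrand becomes 6, so

    ∬_D (6) dA = ∫_{0}^{π} ∫_{0}^{3} (6) · r dr dθ.

Inner integral (in r): ∫_{0}^{3} (6) · r dr = 27.

Outer integral (in θ): ∫_{0}^{π} (27) dθ = 27π.

Therefore ∬_D (6) dA = 27π.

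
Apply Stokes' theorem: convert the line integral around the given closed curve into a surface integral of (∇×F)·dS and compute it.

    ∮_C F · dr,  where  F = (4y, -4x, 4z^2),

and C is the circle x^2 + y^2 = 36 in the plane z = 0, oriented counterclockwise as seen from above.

Let S be the flat disk x^2 + y^2 ≤ 36 in the plane z = 0, with upward unit normal n̂ = ẑ. By Stokes' theorem,

    ∮_C F · dr = ∬_S (∇ × F) · n̂ dS = ∬_D (curl F)_z dA,

where D is the disk x^2 + y^2 ≤ 36.

Compute the curl of F = (4y, -4x, 4z^2):
    (∇ × F)_x = ∂F_z/∂y - ∂F_y/∂z = 0,
    (∇ × F)_y = ∂F_x/∂z - ∂F_z/∂x = 0,
    (∇ × F)_z = ∂F_y/∂x - ∂F_x/∂y = -8.

On z = 0, (curl F)_z = -8.

Convert to polar (x = r cos θ, y = r sin θ, dA = r dr dθ); the integrand becomes -8, so

    ∬_D (curl F)_z dA = ∫_0^{2π} ∫_0^{6} (-8) · r dr dθ.

Inner (r from 0 to 6): -144.
Outer (θ from 0 to 2π): -288π.

Therefore ∮_C F · dr = -288π.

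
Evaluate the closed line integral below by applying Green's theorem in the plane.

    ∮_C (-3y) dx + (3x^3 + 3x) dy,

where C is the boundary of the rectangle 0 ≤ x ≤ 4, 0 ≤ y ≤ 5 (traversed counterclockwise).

Green's theorem converts the closed line integral into a double integral over the enclosed region D:

    ∮_C P dx + Q dy = ∬_D (∂Q/∂x - ∂P/∂y) dA.

Here P = -3y, Q = 3x^3 + 3x, so

    ∂Q/∂x = 9x^2 + 3,    ∂P/∂y = -3,
    ∂Q/∂x - ∂P/∂y = 9x^2 + 6.

D is the region 0 ≤ x ≤ 4, 0 ≤ y ≤ 5. Evaluating the double integral:

    ∬_D (9x^2 + 6) dA = ∫_0^{4} ∫_0^{5} (9x^2 + 6) dy dx.

Inner (y from 0 to 5): 45x^2 + 30.
Outer (x from 0 to 4): 1080.

Therefore ∮_C P dx + Q dy = 1080.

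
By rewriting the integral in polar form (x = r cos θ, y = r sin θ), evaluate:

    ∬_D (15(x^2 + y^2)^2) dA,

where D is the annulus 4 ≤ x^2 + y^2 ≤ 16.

The region D is 2 ≤ r ≤ 4, 0 ≤ θ ≤ 2π in polar coordinates, where x = r cos(θ), y = r sin(θ), and dA = r dr dθ.

Under the substitution, the integrand becomes 15r^4, so

    ∬_D (15(x^2 + y^2)^2) dA = ∫_{0}^{2π} ∫_{2}^{4} (15r^4) · r dr dθ.

Inner integral (in r): ∫_{2}^{4} (15r^4) · r dr = 10080.

Outer integral (in θ): ∫_{0}^{2π} (10080) dθ = 20160π.

Therefore ∬_D (15(x^2 + y^2)^2) dA = 20160π.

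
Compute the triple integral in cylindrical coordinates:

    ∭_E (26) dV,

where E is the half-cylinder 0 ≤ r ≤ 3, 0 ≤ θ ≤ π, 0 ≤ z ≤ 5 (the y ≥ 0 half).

In cylindrical coordinates, x = r cos(θ), y = r sin(θ), z = z, and dV = r dr dθ dz.

The integrand becomes 26, so

    ∭_E (26) dV = ∫_{0}^{π} ∫_{0}^{3} ∫_{0}^{5} (26) · r dz dr dθ.

Inner (z): 130r.
Middle (r from 0 to 3): 585.
Outer (θ): 585π.

Therefore the triple integral equals 585π.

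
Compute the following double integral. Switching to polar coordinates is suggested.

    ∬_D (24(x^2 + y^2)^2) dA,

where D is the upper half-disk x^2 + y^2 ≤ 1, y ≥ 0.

The region D is 0 ≤ r ≤ 1, 0 ≤ θ ≤ π in polar coordinates, where x = r cos(θ), y = r sin(θ), and dA = r dr dθ.

Under the substitution, the integrand becomes 24r^4, so

    ∬_D (24(x^2 + y^2)^2) dA = ∫_{0}^{π} ∫_{0}^{1} (24r^4) · r dr dθ.

Inner integral (in r): ∫_{0}^{1} (24r^4) · r dr = 4.

Outer integral (in θ): ∫_{0}^{π} (4) dθ = 4π.

Therefore ∬_D (24(x^2 + y^2)^2) dA = 4π.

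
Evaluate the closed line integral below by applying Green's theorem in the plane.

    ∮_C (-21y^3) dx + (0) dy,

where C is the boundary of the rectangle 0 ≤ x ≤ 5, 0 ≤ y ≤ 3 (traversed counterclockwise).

Green's theorem converts the closed line integral into a double integral over the enclosed region D:

    ∮_C P dx + Q dy = ∬_D (∂Q/∂x - ∂P/∂y) dA.

Here P = -21y^3, Q = 0, so

    ∂Q/∂x = 0,    ∂P/∂y = -63y^2,
    ∂Q/∂x - ∂P/∂y = 63y^2.

D is the region 0 ≤ x ≤ 5, 0 ≤ y ≤ 3. Evaluating the double integral:

    ∬_D (63y^2) dA = ∫_0^{5} ∫_0^{3} (63y^2) dy dx.

Inner (y from 0 to 3): 567.
Outer (x from 0 to 5): 2835.

Therefore ∮_C P dx + Q dy = 2835.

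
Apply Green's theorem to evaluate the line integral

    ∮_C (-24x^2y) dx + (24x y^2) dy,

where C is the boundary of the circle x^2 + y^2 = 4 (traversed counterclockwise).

Green's theorem converts the closed line integral into a double integral over the enclosed region D:

    ∮_C P dx + Q dy = ∬_D (∂Q/∂x - ∂P/∂y) dA.

Here P = -24x^2y, Q = 24x y^2, so

    ∂Q/∂x = 24y^2,    ∂P/∂y = -24x^2,
    ∂Q/∂x - ∂P/∂y = 24x^2 + 24y^2.

D is the region x^2 + y^2 ≤ 4. Evaluating the double integral:

In polar coordinates (x = r cos θ, y = r sin θ, dA = r dr dθ) the integrand becomes 24r^2, so

    ∬_D (24x^2 + 24y^2) dA = ∫_0^{2π} ∫_0^{2} (24r^2) · r dr dθ.

Inner (r from 0 to 2): 96.
Outer (θ from 0 to 2π): 192π.

Therefore ∮_C P dx + Q dy = 192π.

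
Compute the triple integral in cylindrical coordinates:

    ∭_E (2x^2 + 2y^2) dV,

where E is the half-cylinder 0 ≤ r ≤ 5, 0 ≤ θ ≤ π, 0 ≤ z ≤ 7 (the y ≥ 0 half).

In cylindrical coordinates, x = r cos(θ), y = r sin(θ), z = z, and dV = r dr dθ dz.

The integrand becomes 2r^2, so

    ∭_E (2x^2 + 2y^2) dV = ∫_{0}^{π} ∫_{0}^{5} ∫_{0}^{7} (2r^2) · r dz dr dθ.

Inner (z): 14r^3.
Middle (r from 0 to 5): 4375/2.
Outer (θ): 4375π/2.

Therefore the triple integral equals 4375π/2.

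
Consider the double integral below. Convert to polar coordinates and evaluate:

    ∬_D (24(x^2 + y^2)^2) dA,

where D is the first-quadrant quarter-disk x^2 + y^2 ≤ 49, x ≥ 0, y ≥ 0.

The region D is 0 ≤ r ≤ 7, 0 ≤ θ ≤ π/2 in polar coordinates, where x = r cos(θ), y = r sin(θ), and dA = r dr dθ.

Under the substitution, the integrand becomes 24r^4, so

    ∬_D (24(x^2 + y^2)^2) dA = ∫_{0}^{π/2} ∫_{0}^{7} (24r^4) · r dr dθ.

Inner integral (in r): ∫_{0}^{7} (24r^4) · r dr = 470596.

Outer integral (in θ): ∫_{0}^{π/2} (470596) dθ = 235298π.

Therefore ∬_D (24(x^2 + y^2)^2) dA = 235298π.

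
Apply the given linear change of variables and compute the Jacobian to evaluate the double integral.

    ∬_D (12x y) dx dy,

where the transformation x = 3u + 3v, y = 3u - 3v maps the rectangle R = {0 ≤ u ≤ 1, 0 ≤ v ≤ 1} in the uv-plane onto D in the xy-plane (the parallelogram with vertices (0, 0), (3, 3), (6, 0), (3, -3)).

Compute the Jacobian determinant of (x, y) with respect to (u, v):

    ∂(x,y)/∂(u,v) = | 3  3 | = (3)(-3) - (3)(3) = -18.
                   | 3  -3 |

Its absolute value is |J| = 18 (the area scaling factor).

Substituting x = 3u + 3v, y = 3u - 3v into the integrand,

    12x y → 108u^2 - 108v^2,

so the integral becomes

    ∬_R (108u^2 - 108v^2) · |J| du dv = ∫_0^1 ∫_0^1 (1944u^2 - 1944v^2) dv du.

Inner (v): 1944u^2 - 648.
Outer (u): 0.

Therefore ∬_D (12x y) dx dy = 0.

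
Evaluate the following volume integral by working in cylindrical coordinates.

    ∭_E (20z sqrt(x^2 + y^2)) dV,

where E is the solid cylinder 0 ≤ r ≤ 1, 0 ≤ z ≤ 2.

In cylindrical coordinates, x = r cos(θ), y = r sin(θ), z = z, and dV = r dr dθ dz.

The integrand becomes 20r z, so

    ∭_E (20z sqrt(x^2 + y^2)) dV = ∫_{0}^{2π} ∫_{0}^{1} ∫_{0}^{2} (20r z) · r dz dr dθ.

Inner (z): 40r^2.
Middle (r from 0 to 1): 40/3.
Outer (θ): 80π/3.

Therefore the triple integral equals 80π/3.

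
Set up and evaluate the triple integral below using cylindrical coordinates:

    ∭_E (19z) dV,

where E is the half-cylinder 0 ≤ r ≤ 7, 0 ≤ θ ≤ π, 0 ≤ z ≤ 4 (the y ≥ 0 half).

In cylindrical coordinates, x = r cos(θ), y = r sin(θ), z = z, and dV = r dr dθ dz.

The integrand becomes 19z, so

    ∭_E (19z) dV = ∫_{0}^{π} ∫_{0}^{7} ∫_{0}^{4} (19z) · r dz dr dθ.

Inner (z): 152r.
Middle (r from 0 to 7): 3724.
Outer (θ): 3724π.

Therefore the triple integral equals 3724π.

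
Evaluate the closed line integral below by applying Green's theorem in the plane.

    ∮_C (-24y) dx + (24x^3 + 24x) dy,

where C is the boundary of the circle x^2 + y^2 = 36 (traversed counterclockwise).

Green's theorem converts the closed line integral into a double integral over the enclosed region D:

    ∮_C P dx + Q dy = ∬_D (∂Q/∂x - ∂P/∂y) dA.

Here P = -24y, Q = 24x^3 + 24x, so

    ∂Q/∂x = 72x^2 + 24,    ∂P/∂y = -24,
    ∂Q/∂x - ∂P/∂y = 72x^2 + 48.

D is the region x^2 + y^2 ≤ 36. Evaluating the double integral:

In polar coordinates (x = r cos θ, y = r sin θ, dA = r dr dθ) the integrand becomes 72r^2cos(θ)^2 + 48, so

    ∬_D (72x^2 + 48) dA = ∫_0^{2π} ∫_0^{6} (72r^2cos(θ)^2 + 48) · r dr dθ.

Inner (r from 0 to 6): 23328cos(θ)^2 + 864.
Outer (θ from 0 to 2π): 25056π.

Therefore ∮_C P dx + Q dy = 25056π.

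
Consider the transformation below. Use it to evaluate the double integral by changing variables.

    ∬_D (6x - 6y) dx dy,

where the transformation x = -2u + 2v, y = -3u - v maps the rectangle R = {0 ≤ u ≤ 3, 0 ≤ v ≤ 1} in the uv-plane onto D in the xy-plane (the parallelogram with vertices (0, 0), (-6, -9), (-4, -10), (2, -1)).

Compute the Jacobian determinant of (x, y) with respect to (u, v):

    ∂(x,y)/∂(u,v) = | -2  2 | = (-2)(-1) - (2)(-3) = 8.
                   | -3  -1 |

Its absolute value is |J| = 8 (the area scaling factor).

Substituting x = -2u + 2v, y = -3u - v into the integrand,

    6x - 6y → 6u + 18v,

so the integral becomes

    ∬_R (6u + 18v) · |J| du dv = ∫_0^3 ∫_0^1 (48u + 144v) dv du.

Inner (v): 48u + 72.
Outer (u): 432.

Therefore ∬_D (6x - 6y) dx dy = 432.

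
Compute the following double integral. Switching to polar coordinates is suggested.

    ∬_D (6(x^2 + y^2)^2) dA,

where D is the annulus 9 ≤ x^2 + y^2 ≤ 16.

The region D is 3 ≤ r ≤ 4, 0 ≤ θ ≤ 2π in polar coordinates, where x = r cos(θ), y = r sin(θ), and dA = r dr dθ.

Under the substitution, the integrand becomes 6r^4, so

    ∬_D (6(x^2 + y^2)^2) dA = ∫_{0}^{2π} ∫_{3}^{4} (6r^4) · r dr dθ.

Inner integral (in r): ∫_{3}^{4} (6r^4) · r dr = 3367.

Outer integral (in θ): ∫_{0}^{2π} (3367) dθ = 6734π.

Therefore ∬_D (6(x^2 + y^2)^2) dA = 6734π.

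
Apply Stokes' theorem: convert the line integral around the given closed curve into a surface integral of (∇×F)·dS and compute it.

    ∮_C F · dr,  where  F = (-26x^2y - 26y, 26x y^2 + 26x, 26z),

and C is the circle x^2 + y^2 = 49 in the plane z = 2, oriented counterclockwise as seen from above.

Let S be the flat disk x^2 + y^2 ≤ 49 in the plane z = 2, with upward unit normal n̂ = ẑ. By Stokes' theorem,

    ∮_C F · dr = ∬_S (∇ × F) · n̂ dS = ∬_D (curl F)_z dA,

where D is the disk x^2 + y^2 ≤ 49.

Compute the curl of F = (-26x^2y - 26y, 26x y^2 + 26x, 26z):
    (∇ × F)_x = ∂F_z/∂y - ∂F_y/∂z = 0,
    (∇ × F)_y = ∂F_x/∂z - ∂F_z/∂x = 0,
    (∇ × F)_z = ∂F_y/∂x - ∂F_x/∂y = 26x^2 + 26y^2 + 52.

On z = 2, (curl F)_z = 26x^2 + 26y^2 + 52.

Convert to polar (x = r cos θ, y = r sin θ, dA = r dr dθ); the integrand becomes 26r^2 + 52, so

    ∬_D (curl F)_z dA = ∫_0^{2π} ∫_0^{7} (26r^2 + 52) · r dr dθ.

Inner (r from 0 to 7): 33761/2.
Outer (θ from 0 to 2π): 33761π.

Therefore ∮_C F · dr = 33761π.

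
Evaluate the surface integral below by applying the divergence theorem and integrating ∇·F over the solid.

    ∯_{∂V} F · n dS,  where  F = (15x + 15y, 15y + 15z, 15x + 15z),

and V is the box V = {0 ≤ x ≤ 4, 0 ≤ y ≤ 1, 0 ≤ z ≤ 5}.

By the divergence theorem,

    ∯_{∂V} F · n dS = ∭_V (∇ · F) dV.

Compute the divergence:
    ∇ · F = ∂F_x/∂x + ∂F_y/∂y + ∂F_z/∂z = 15 + 15 + 15 = 45.

V is a rectangular box, so dV = dx dy dz with 0 ≤ x ≤ 4, 0 ≤ y ≤ 1, 0 ≤ z ≤ 5.

Integrate (45) over V as an iterated integral:

    ∭_V (∇·F) dV = ∫_0^{4} ∫_0^{1} ∫_0^{5} (45) dz dy dx.

Inner (z from 0 to 5): 225.
Middle (y from 0 to 1): 225.
Outer (x from 0 to 4): 900.

Therefore ∯_{∂V} F · n dS = 900.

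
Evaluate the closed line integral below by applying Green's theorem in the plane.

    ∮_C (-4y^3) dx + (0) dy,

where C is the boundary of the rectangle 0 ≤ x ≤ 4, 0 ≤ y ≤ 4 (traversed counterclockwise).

Green's theorem converts the closed line integral into a double integral over the enclosed region D:

    ∮_C P dx + Q dy = ∬_D (∂Q/∂x - ∂P/∂y) dA.

Here P = -4y^3, Q = 0, so

    ∂Q/∂x = 0,    ∂P/∂y = -12y^2,
    ∂Q/∂x - ∂P/∂y = 12y^2.

D is the region 0 ≤ x ≤ 4, 0 ≤ y ≤ 4. Evaluating the double integral:

    ∬_D (12y^2) dA = ∫_0^{4} ∫_0^{4} (12y^2) dy dx.

Inner (y from 0 to 4): 256.
Outer (x from 0 to 4): 1024.

Therefore ∮_C P dx + Q dy = 1024.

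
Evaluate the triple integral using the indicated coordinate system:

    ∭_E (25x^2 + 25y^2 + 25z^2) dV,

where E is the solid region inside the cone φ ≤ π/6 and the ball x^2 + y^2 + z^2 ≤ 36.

In spherical coordinates, x = ρ sin(φ) cos(θ), y = ρ sin(φ) sin(θ), z = ρ cos(φ), and dV = ρ^2 sin(φ) dρ dφ dθ.

The integrand becomes 25ρ^2, so

    ∭_E (25x^2 + 25y^2 + 25z^2) dV = ∫_{0}^{2π} ∫_{0}^{π/6} ∫_{0}^{6} (25ρ^2) · ρ^2 sin(φ) dρ dφ dθ.

Inner (ρ): 38880sin(φ).
Middle (φ): 38880 - 19440sqrt(3).
Outer (θ): 38880π (2 - sqrt(3)).

Therefore the triple integral equals 38880π (2 - sqrt(3)).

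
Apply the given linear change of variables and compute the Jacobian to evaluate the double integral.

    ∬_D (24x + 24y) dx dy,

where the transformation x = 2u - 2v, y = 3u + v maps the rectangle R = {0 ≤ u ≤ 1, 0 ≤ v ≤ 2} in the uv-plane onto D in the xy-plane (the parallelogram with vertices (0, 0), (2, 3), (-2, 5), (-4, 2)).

Compute the Jacobian determinant of (x, y) with respect to (u, v):

    ∂(x,y)/∂(u,v) = | 2  -2 | = (2)(1) - (-2)(3) = 8.
                   | 3  1 |

Its absolute value is |J| = 8 (the area scaling factor).

Substituting x = 2u - 2v, y = 3u + v into the integrand,

    24x + 24y → 120u - 24v,

so the integral becomes

    ∬_R (120u - 24v) · |J| du dv = ∫_0^1 ∫_0^2 (960u - 192v) dv du.

Inner (v): 1920u - 384.
Outer (u): 576.

Therefore ∬_D (24x + 24y) dx dy = 576.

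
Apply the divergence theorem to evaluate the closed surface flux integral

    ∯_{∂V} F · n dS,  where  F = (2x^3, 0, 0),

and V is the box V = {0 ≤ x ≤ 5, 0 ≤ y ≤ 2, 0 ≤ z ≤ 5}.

By the divergence theorem,

    ∯_{∂V} F · n dS = ∭_V (∇ · F) dV.

Compute the divergence:
    ∇ · F = ∂F_x/∂x + ∂F_y/∂y + ∂F_z/∂z = 6x^2 + 0 + 0 = 6x^2.

V is a rectangular box, so dV = dx dy dz with 0 ≤ x ≤ 5, 0 ≤ y ≤ 2, 0 ≤ z ≤ 5.

Integrate (6x^2) over V as an iterated integral:

    ∭_V (∇·F) dV = ∫_0^{5} ∫_0^{2} ∫_0^{5} (6x^2) dz dy dx.

Inner (z from 0 to 5): 30x^2.
Middle (y from 0 to 2): 60x^2.
Outer (x from 0 to 5): 2500.

Therefore ∯_{∂V} F · n dS = 2500.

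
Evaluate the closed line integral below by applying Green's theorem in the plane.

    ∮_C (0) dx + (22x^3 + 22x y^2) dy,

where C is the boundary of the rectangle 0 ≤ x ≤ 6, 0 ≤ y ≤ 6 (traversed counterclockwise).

Green's theorem converts the closed line integral into a double integral over the enclosed region D:

    ∮_C P dx + Q dy = ∬_D (∂Q/∂x - ∂P/∂y) dA.

Here P = 0, Q = 22x^3 + 22x y^2, so

    ∂Q/∂x = 66x^2 + 22y^2,    ∂P/∂y = 0,
    ∂Q/∂x - ∂P/∂y = 66x^2 + 22y^2.

D is the region 0 ≤ x ≤ 6, 0 ≤ y ≤ 6. Evaluating the double integral:

    ∬_D (66x^2 + 22y^2) dA = ∫_0^{6} ∫_0^{6} (66x^2 + 22y^2) dy dx.

Inner (y from 0 to 6): 396x^2 + 1584.
Outer (x from 0 to 6): 38016.

Therefore ∮_C P dx + Q dy = 38016.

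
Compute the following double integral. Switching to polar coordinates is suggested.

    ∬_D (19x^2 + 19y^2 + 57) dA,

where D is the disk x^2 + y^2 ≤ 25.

The region D is 0 ≤ r ≤ 5, 0 ≤ θ ≤ 2π in polar coordinates, where x = r cos(θ), y = r sin(θ), and dA = r dr dθ.

Under the substitution, the integrand becomes 19r^2 + 57, so

    ∬_D (19x^2 + 19y^2 + 57) dA = ∫_{0}^{2π} ∫_{0}^{5} (19r^2 + 57) · r dr dθ.

Inner integral (in r): ∫_{0}^{5} (19r^2 + 57) · r dr = 14725/4.

Outer integral (in θ): ∫_{0}^{2π} (14725/4) dθ = 14725π/2.

Therefore ∬_D (19x^2 + 19y^2 + 57) dA = 14725π/2.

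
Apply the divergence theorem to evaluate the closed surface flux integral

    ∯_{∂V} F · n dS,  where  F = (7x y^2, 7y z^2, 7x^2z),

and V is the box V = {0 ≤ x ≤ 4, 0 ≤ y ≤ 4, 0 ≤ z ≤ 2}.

By the divergence theorem,

    ∯_{∂V} F · n dS = ∭_V (∇ · F) dV.

Compute the divergence:
    ∇ · F = ∂F_x/∂x + ∂F_y/∂y + ∂F_z/∂z = 7y^2 + 7z^2 + 7x^2 = 7x^2 + 7y^2 + 7z^2.

V is a rectangular box, so dV = dx dy dz with 0 ≤ x ≤ 4, 0 ≤ y ≤ 4, 0 ≤ z ≤ 2.

Integrate (7x^2 + 7y^2 + 7z^2) over V as an iterated integral:

    ∭_V (∇·F) dV = ∫_0^{4} ∫_0^{4} ∫_0^{2} (7x^2 + 7y^2 + 7z^2) dz dy dx.

Inner (z from 0 to 2): 14x^2 + 14y^2 + 56/3.
Middle (y from 0 to 4): 56x^2 + 1120/3.
Outer (x from 0 to 4): 2688.

Therefore ∯_{∂V} F · n dS = 2688.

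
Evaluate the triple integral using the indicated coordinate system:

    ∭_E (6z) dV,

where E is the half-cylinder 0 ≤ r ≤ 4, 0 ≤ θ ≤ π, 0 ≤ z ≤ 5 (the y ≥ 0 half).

In cylindrical coordinates, x = r cos(θ), y = r sin(θ), z = z, and dV = r dr dθ dz.

The integrand becomes 6z, so

    ∭_E (6z) dV = ∫_{0}^{π} ∫_{0}^{4} ∫_{0}^{5} (6z) · r dz dr dθ.

Inner (z): 75r.
Middle (r from 0 to 4): 600.
Outer (θ): 600π.

Therefore the triple integral equals 600π.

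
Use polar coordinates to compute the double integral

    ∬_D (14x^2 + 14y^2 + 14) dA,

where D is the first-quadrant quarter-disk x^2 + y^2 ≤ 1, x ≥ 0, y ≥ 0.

The region D is 0 ≤ r ≤ 1, 0 ≤ θ ≤ π/2 in polar coordinates, where x = r cos(θ), y = r sin(θ), and dA = r dr dθ.

Under the substitution, the integrand becomes 14r^2 + 14, so

    ∬_D (14x^2 + 14y^2 + 14) dA = ∫_{0}^{π/2} ∫_{0}^{1} (14r^2 + 14) · r dr dθ.

Inner integral (in r): ∫_{0}^{1} (14r^2 + 14) · r dr = 21/2.

Outer integral (in θ): ∫_{0}^{π/2} (21/2) dθ = 21π/4.

Therefore ∬_D (14x^2 + 14y^2 + 14) dA = 21π/4.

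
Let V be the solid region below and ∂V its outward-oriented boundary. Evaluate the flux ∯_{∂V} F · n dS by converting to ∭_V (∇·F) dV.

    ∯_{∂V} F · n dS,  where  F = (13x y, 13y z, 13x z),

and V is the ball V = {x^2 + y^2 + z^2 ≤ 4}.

By the divergence theorem,

    ∯_{∂V} F · n dS = ∭_V (∇ · F) dV.

Compute the divergence:
    ∇ · F = ∂F_x/∂x + ∂F_y/∂y + ∂F_z/∂z = 13y + 13z + 13x = 13x + 13y + 13z.

In spherical coordinates, x = ρ sin(φ) cos(θ), y = ρ sin(φ) sin(θ), z = ρ cos(φ), dV = ρ^2 sin(φ) dρ dφ dθ, with 0 ≤ ρ ≤ 2, 0 ≤ φ ≤ π, 0 ≤ θ ≤ 2π.

The integrand, after substitution and multiplying by the volume element, becomes (13ρ (sqrt(2)sin(φ)sin(θ + π/4) + cos(φ))) · ρ^2 sin(φ), so

    ∭_V (∇·F) dV = ∫_0^{2π} ∫_0^{π} ∫_0^{2} (13ρ (sqrt(2)sin(φ)sin(θ + π/4) + cos(φ))) · ρ^2 sin(φ) dρ dφ dθ.

Inner (ρ from 0 to 2): 52(sqrt(2)sin(φ)sin(θ + π/4) + cos(φ))sin(φ).
Middle (φ from 0 to π): 26sqrt(2)π sin(θ + π/4).
Outer (θ from 0 to 2π): 0.

Therefore ∯_{∂V} F · n dS = 0.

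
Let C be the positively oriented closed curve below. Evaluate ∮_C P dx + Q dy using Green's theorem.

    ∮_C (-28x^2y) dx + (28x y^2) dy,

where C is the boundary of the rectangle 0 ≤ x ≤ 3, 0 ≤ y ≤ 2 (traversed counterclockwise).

Green's theorem converts the closed line integral into a double integral over the enclosed region D:

    ∮_C P dx + Q dy = ∬_D (∂Q/∂x - ∂P/∂y) dA.

Here P = -28x^2y, Q = 28x y^2, so

    ∂Q/∂x = 28y^2,    ∂P/∂y = -28x^2,
    ∂Q/∂x - ∂P/∂y = 28x^2 + 28y^2.

D is the region 0 ≤ x ≤ 3, 0 ≤ y ≤ 2. Evaluating the double integral:

    ∬_D (28x^2 + 28y^2) dA = ∫_0^{3} ∫_0^{2} (28x^2 + 28y^2) dy dx.

Inner (y from 0 to 2): 56x^2 + 224/3.
Outer (x from 0 to 3): 728.

Therefore ∮_C P dx + Q dy = 728.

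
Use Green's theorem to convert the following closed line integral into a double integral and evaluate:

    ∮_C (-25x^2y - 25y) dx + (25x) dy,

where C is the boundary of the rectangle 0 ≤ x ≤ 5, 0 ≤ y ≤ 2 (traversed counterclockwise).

Green's theorem converts the closed line integral into a double integral over the enclosed region D:

    ∮_C P dx + Q dy = ∬_D (∂Q/∂x - ∂P/∂y) dA.

Here P = -25x^2y - 25y, Q = 25x, so

    ∂Q/∂x = 25,    ∂P/∂y = -25x^2 - 25,
    ∂Q/∂x - ∂P/∂y = 25x^2 + 50.

D is the region 0 ≤ x ≤ 5, 0 ≤ y ≤ 2. Evaluating the double integral:

    ∬_D (25x^2 + 50) dA = ∫_0^{5} ∫_0^{2} (25x^2 + 50) dy dx.

Inner (y from 0 to 2): 50x^2 + 100.
Outer (x from 0 to 5): 7750/3.

Therefore ∮_C P dx + Q dy = 7750/3.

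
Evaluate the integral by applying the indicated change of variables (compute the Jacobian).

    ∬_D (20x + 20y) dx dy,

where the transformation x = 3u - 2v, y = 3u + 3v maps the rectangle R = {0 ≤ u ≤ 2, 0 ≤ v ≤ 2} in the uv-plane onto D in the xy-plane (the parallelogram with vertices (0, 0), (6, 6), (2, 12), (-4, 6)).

Compute the Jacobian determinant of (x, y) with respect to (u, v):

    ∂(x,y)/∂(u,v) = | 3  -2 | = (3)(3) - (-2)(3) = 15.
                   | 3  3 |

Its absolute value is |J| = 15 (the area scaling factor).

Substituting x = 3u - 2v, y = 3u + 3v into the integrand,

    20x + 20y → 120u + 20v,

so the integral becomes

    ∬_R (120u + 20v) · |J| du dv = ∫_0^2 ∫_0^2 (1800u + 300v) dv du.

Inner (v): 3600u + 600.
Outer (u): 8400.

Therefore ∬_D (20x + 20y) dx dy = 8400.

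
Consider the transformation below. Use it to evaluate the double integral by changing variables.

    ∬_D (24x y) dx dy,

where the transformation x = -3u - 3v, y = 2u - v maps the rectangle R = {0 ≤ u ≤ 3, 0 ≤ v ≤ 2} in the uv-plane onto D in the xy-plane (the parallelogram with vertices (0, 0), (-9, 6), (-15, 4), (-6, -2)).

Compute the Jacobian determinant of (x, y) with respect to (u, v):

    ∂(x,y)/∂(u,v) = | -3  -3 | = (-3)(-1) - (-3)(2) = 9.
                   | 2  -1 |

Its absolute value is |J| = 9 (the area scaling factor).

Substituting x = -3u - 3v, y = 2u - v into the integrand,

    24x y → -144u^2 - 72u v + 72v^2,

so the integral becomes

    ∬_R (-144u^2 - 72u v + 72v^2) · |J| du dv = ∫_0^3 ∫_0^2 (-1296u^2 - 648u v + 648v^2) dv du.

Inner (v): -2592u^2 - 1296u + 1728.
Outer (u): -23976.

Therefore ∬_D (24x y) dx dy = -23976.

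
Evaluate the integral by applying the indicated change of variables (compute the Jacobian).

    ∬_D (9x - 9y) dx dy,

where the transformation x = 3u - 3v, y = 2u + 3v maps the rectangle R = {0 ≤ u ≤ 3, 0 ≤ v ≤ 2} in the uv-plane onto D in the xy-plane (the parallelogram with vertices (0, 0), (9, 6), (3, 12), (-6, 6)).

Compute the Jacobian determinant of (x, y) with respect to (u, v):

    ∂(x,y)/∂(u,v) = | 3  -3 | = (3)(3) - (-3)(2) = 15.
                   | 2  3 |

Its absolute value is |J| = 15 (the area scaling factor).

Substituting x = 3u - 3v, y = 2u + 3v into the integrand,

    9x - 9y → 9u - 54v,

so the integral becomes

    ∬_R (9u - 54v) · |J| du dv = ∫_0^3 ∫_0^2 (135u - 810v) dv du.

Inner (v): 270u - 1620.
Outer (u): -3645.

Therefore ∬_D (9x - 9y) dx dy = -3645.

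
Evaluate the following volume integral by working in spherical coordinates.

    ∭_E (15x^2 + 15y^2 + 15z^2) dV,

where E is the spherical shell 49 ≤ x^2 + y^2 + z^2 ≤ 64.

In spherical coordinates, x = ρ sin(φ) cos(θ), y = ρ sin(φ) sin(θ), z = ρ cos(φ), and dV = ρ^2 sin(φ) dρ dφ dθ.

The integrand becomes 15ρ^2, so

    ∭_E (15x^2 + 15y^2 + 15z^2) dV = ∫_{0}^{2π} ∫_{0}^{π} ∫_{7}^{8} (15ρ^2) · ρ^2 sin(φ) dρ dφ dθ.

Inner (ρ): 47883sin(φ).
Middle (φ): 95766.
Outer (θ): 191532π.

Therefore the triple integral equals 191532π.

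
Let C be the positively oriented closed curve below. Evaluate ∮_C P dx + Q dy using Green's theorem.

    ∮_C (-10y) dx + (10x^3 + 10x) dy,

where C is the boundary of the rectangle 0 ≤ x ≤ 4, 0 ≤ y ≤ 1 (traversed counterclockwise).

Green's theorem converts the closed line integral into a double integral over the enclosed region D:

    ∮_C P dx + Q dy = ∬_D (∂Q/∂x - ∂P/∂y) dA.

Here P = -10y, Q = 10x^3 + 10x, so

    ∂Q/∂x = 30x^2 + 10,    ∂P/∂y = -10,
    ∂Q/∂x - ∂P/∂y = 30x^2 + 20.

D is the region 0 ≤ x ≤ 4, 0 ≤ y ≤ 1. Evaluating the double integral:

    ∬_D (30x^2 + 20) dA = ∫_0^{4} ∫_0^{1} (30x^2 + 20) dy dx.

Inner (y from 0 to 1): 30x^2 + 20.
Outer (x from 0 to 4): 720.

Therefore ∮_C P dx + Q dy = 720.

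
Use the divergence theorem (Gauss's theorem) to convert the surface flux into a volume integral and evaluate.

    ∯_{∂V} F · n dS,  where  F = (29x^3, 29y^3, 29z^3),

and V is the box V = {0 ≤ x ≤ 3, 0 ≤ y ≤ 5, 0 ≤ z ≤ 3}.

By the divergence theorem,

    ∯_{∂V} F · n dS = ∭_V (∇ · F) dV.

Compute the divergence:
    ∇ · F = ∂F_x/∂x + ∂F_y/∂y + ∂F_z/∂z = 87x^2 + 87y^2 + 87z^2.

V is a rectangular box, so dV = dx dy dz with 0 ≤ x ≤ 3, 0 ≤ y ≤ 5, 0 ≤ z ≤ 3.

Integrate (87x^2 + 87y^2 + 87z^2) over V as an iterated integral:

    ∭_V (∇·F) dV = ∫_0^{3} ∫_0^{5} ∫_0^{3} (87x^2 + 87y^2 + 87z^2) dz dy dx.

Inner (z from 0 to 3): 261x^2 + 261y^2 + 783.
Middle (y from 0 to 5): 1305x^2 + 14790.
Outer (x from 0 to 3): 56115.

Therefore ∯_{∂V} F · n dS = 56115.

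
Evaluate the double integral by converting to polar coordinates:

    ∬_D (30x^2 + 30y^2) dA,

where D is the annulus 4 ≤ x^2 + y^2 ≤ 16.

The region D is 2 ≤ r ≤ 4, 0 ≤ θ ≤ 2π in polar coordinates, where x = r cos(θ), y = r sin(θ), and dA = r dr dθ.

Under the substitution, the integrand becomes 30r^2, so

    ∬_D (30x^2 + 30y^2) dA = ∫_{0}^{2π} ∫_{2}^{4} (30r^2) · r dr dθ.

Inner integral (in r): ∫_{2}^{4} (30r^2) · r dr = 1800.

Outer integral (in θ): ∫_{0}^{2π} (1800) dθ = 3600π.

Therefore ∬_D (30x^2 + 30y^2) dA = 3600π.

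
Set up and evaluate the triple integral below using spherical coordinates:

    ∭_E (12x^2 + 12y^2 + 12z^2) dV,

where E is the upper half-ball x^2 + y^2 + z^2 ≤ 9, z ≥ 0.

In spherical coordinates, x = ρ sin(φ) cos(θ), y = ρ sin(φ) sin(θ), z = ρ cos(φ), and dV = ρ^2 sin(φ) dρ dφ dθ.

The integrand becomes 12ρ^2, so

    ∭_E (12x^2 + 12y^2 + 12z^2) dV = ∫_{0}^{2π} ∫_{0}^{π/2} ∫_{0}^{3} (12ρ^2) · ρ^2 sin(φ) dρ dφ dθ.

Inner (ρ): 2916sin(φ)/5.
Middle (φ): 2916/5.
Outer (θ): 5832π/5.

Therefore the triple integral equals 5832π/5.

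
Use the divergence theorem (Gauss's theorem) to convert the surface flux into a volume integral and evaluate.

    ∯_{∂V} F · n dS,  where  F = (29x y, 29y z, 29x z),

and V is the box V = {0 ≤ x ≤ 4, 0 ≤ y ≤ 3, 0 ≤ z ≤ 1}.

By the divergence theorem,

    ∯_{∂V} F · n dS = ∭_V (∇ · F) dV.

Compute the divergence:
    ∇ · F = ∂F_x/∂x + ∂F_y/∂y + ∂F_z/∂z = 29y + 29z + 29x = 29x + 29y + 29z.

V is a rectangular box, so dV = dx dy dz with 0 ≤ x ≤ 4, 0 ≤ y ≤ 3, 0 ≤ z ≤ 1.

Integrate (29x + 29y + 29z) over V as an iterated integral:

    ∭_V (∇·F) dV = ∫_0^{4} ∫_0^{3} ∫_0^{1} (29x + 29y + 29z) dz dy dx.

Inner (z from 0 to 1): 29x + 29y + 29/2.
Middle (y from 0 to 3): 87x + 174.
Outer (x from 0 to 4): 1392.

Therefore ∯_{∂V} F · n dS = 1392.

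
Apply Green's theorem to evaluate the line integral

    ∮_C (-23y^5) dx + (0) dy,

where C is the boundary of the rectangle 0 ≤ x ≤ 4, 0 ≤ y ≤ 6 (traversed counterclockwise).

Green's theorem converts the closed line integral into a double integral over the enclosed region D:

    ∮_C P dx + Q dy = ∬_D (∂Q/∂x - ∂P/∂y) dA.

Here P = -23y^5, Q = 0, so

    ∂Q/∂x = 0,    ∂P/∂y = -115y^4,
    ∂Q/∂x - ∂P/∂y = 115y^4.

D is the region 0 ≤ x ≤ 4, 0 ≤ y ≤ 6. Evaluating the double integral:

    ∬_D (115y^4) dA = ∫_0^{4} ∫_0^{6} (115y^4) dy dx.

Inner (y from 0 to 6): 178848.
Outer (x from 0 to 4): 715392.

Therefore ∮_C P dx + Q dy = 715392.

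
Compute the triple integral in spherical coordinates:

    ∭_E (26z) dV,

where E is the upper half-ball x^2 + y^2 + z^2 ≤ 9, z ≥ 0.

In spherical coordinates, x = ρ sin(φ) cos(θ), y = ρ sin(φ) sin(θ), z = ρ cos(φ), and dV = ρ^2 sin(φ) dρ dφ dθ.

The integrand becomes 26ρ cos(φ), so

    ∭_E (26z) dV = ∫_{0}^{2π} ∫_{0}^{π/2} ∫_{0}^{3} (26ρ cos(φ)) · ρ^2 sin(φ) dρ dφ dθ.

Inner (ρ): 1053sin(2φ)/4.
Middle (φ): 1053/4.
Outer (θ): 1053π/2.

Therefore the triple integral equals 1053π/2.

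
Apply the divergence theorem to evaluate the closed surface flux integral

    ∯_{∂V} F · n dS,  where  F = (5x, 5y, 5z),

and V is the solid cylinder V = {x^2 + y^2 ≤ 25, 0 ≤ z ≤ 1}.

By the divergence theorem,

    ∯_{∂V} F · n dS = ∭_V (∇ · F) dV.

Compute the divergence:
    ∇ · F = ∂F_x/∂x + ∂F_y/∂y + ∂F_z/∂z = 5 + 5 + 5 = 15.

In cylindrical coordinates, x = r cos(θ), y = r sin(θ), z = z, dV = r dr dθ dz, with 0 ≤ r ≤ 5, 0 ≤ θ ≤ 2π, 0 ≤ z ≤ 1.

The integrand, after substitution and multiplying by the volume element, becomes (15) · r, so

    ∭_V (∇·F) dV = ∫_0^{2π} ∫_0^{5} ∫_0^{1} (15) · r dz dr dθ.

Inner (z from 0 to 1): 15r.
Middle (r from 0 to 5): 375/2.
Outer (θ from 0 to 2π): 375π.

Therefore ∯_{∂V} F · n dS = 375π.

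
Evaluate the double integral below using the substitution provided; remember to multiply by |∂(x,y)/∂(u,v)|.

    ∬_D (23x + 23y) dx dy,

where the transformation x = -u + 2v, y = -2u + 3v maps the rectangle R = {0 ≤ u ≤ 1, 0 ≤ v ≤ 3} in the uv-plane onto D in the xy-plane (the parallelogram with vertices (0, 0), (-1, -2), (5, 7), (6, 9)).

Compute the Jacobian determinant of (x, y) with respect to (u, v):

    ∂(x,y)/∂(u,v) = | -1  2 | = (-1)(3) - (2)(-2) = 1.
                   | -2  3 |

Its absolute value is |J| = 1 (the area scaling factor).

Substituting x = -u + 2v, y = -2u + 3v into the integrand,

    23x + 23y → -69u + 115v,

so the integral becomes

    ∬_R (-69u + 115v) · |J| du dv = ∫_0^1 ∫_0^3 (-69u + 115v) dv du.

Inner (v): 1035/2 - 207u.
Outer (u): 414.

Therefore ∬_D (23x + 23y) dx dy = 414.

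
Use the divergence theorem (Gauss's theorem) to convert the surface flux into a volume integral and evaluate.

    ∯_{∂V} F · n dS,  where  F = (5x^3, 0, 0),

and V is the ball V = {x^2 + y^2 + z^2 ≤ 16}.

By the divergence theorem,

    ∯_{∂V} F · n dS = ∭_V (∇ · F) dV.

Compute the divergence:
    ∇ · F = ∂F_x/∂x + ∂F_y/∂y + ∂F_z/∂z = 15x^2 + 0 + 0 = 15x^2.

In spherical coordinates, x = ρ sin(φ) cos(θ), y = ρ sin(φ) sin(θ), z = ρ cos(φ), dV = ρ^2 sin(φ) dρ dφ dθ, with 0 ≤ ρ ≤ 4, 0 ≤ φ ≤ π, 0 ≤ θ ≤ 2π.

The integrand, after substitution and multiplying by the volume element, becomes (15ρ^2sin(φ)^2cos(θ)^2) · ρ^2 sin(φ), so

    ∭_V (∇·F) dV = ∫_0^{2π} ∫_0^{π} ∫_0^{4} (15ρ^2sin(φ)^2cos(θ)^2) · ρ^2 sin(φ) dρ dφ dθ.

Inner (ρ from 0 to 4): 3072sin(φ)^3cos(θ)^2.
Middle (φ from 0 to π): 4096cos(θ)^2.
Outer (θ from 0 to 2π): 4096π.

Therefore ∯_{∂V} F · n dS = 4096π.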